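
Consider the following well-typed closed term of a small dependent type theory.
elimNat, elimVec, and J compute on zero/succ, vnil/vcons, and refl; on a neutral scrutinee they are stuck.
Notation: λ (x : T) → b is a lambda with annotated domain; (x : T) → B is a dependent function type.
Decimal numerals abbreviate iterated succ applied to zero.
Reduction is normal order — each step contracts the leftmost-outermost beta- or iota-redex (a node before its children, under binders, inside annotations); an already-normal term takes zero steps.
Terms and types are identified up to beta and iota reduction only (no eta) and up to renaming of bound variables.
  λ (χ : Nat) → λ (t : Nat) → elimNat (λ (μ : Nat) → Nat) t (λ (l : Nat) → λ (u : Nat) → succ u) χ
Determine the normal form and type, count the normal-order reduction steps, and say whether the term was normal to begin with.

reduced normal form:
  λ (χ : Nat) → λ (t : Nat) → elimNat (λ (μ : Nat) → Nat) t (λ (l : Nat) → λ (u : Nat) → succ u) χ
the term's type:
  (χ : Nat) → (t : Nat) → Nat
reduction steps (normal order): 0
already normal: yes


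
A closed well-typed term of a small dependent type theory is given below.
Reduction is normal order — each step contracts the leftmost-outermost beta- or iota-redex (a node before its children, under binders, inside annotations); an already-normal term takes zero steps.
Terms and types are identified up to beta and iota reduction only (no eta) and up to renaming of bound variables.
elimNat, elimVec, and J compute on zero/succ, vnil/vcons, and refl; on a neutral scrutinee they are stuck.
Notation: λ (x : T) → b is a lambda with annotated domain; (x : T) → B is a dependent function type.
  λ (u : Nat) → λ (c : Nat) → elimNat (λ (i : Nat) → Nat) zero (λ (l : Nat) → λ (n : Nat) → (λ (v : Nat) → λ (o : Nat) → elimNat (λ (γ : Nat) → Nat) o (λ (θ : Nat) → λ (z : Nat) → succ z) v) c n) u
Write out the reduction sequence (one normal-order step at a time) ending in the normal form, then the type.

reduction (normal order):
  λ (u : Nat) → λ (c : Nat) → elimNat (λ (i : Nat) → Nat) zero (λ (l : Nat) → λ (n : Nat) → (λ (v : Nat) → λ (o : Nat) → elimNat (λ (γ : Nat) → Nat) o (λ (θ : Nat) → λ (z : Nat) → succ z) v) c n) u
  ~> λ (u : Nat) → λ (c : Nat) → elimNat (λ (i : Nat) → Nat) zero (λ (l : Nat) → λ (n : Nat) → (λ (v : Nat) → elimNat (λ (o : Nat) → Nat) v (λ (γ : Nat) → λ (θ : Nat) → succ θ) c) n) u
  ~> λ (u : Nat) → λ (c : Nat) → elimNat (λ (i : Nat) → Nat) zero (λ (l : Nat) → λ (n : Nat) → elimNat (λ (v : Nat) → Nat) n (λ (o : Nat) → λ (γ : Nat) → succ γ) c) u
inferred type:
  (u : Nat) → (c : Nat) → Nat


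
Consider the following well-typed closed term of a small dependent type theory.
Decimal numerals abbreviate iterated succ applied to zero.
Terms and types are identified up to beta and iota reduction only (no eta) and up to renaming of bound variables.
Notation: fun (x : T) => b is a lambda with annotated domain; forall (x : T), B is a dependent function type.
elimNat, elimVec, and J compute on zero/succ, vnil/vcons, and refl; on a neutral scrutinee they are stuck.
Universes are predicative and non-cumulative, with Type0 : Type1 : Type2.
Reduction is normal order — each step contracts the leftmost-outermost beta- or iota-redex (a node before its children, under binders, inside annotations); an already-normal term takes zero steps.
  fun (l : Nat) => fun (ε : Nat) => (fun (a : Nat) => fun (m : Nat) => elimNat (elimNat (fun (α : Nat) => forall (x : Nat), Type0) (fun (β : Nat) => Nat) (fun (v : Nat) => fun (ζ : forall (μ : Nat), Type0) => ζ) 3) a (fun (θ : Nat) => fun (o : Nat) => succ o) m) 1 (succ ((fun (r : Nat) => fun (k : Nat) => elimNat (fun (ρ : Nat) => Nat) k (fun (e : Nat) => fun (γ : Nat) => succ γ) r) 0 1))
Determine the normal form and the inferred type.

reduced normal form:
  fun (l : Nat) => fun (ε : Nat) => 3
inferred type:
  forall (l : Nat), forall (ε : Nat), Nat
observation: the leftmost-outermost redex is a beta-redex, and normalization takes 22 steps.


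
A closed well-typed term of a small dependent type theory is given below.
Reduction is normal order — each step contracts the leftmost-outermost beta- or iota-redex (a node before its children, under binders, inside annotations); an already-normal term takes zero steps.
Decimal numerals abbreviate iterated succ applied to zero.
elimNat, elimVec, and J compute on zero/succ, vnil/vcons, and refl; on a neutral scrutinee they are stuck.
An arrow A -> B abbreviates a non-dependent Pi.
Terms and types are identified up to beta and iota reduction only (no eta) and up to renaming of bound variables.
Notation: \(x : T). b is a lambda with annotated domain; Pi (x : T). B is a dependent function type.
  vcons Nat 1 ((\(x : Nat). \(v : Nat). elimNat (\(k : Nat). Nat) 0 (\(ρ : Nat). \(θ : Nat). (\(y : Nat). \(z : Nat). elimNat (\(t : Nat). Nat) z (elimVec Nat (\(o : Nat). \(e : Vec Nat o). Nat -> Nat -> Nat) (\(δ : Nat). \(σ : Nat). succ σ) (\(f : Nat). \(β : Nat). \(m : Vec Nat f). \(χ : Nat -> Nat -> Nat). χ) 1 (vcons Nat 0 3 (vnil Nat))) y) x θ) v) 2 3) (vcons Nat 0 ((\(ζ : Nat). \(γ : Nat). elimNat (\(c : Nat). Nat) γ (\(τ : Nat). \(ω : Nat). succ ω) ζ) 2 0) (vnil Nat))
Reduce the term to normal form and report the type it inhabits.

resulting normal form:
  vcons Nat 1 6 (vcons Nat 0 2 (vnil Nat))
inferred type:
  Vec Nat 2


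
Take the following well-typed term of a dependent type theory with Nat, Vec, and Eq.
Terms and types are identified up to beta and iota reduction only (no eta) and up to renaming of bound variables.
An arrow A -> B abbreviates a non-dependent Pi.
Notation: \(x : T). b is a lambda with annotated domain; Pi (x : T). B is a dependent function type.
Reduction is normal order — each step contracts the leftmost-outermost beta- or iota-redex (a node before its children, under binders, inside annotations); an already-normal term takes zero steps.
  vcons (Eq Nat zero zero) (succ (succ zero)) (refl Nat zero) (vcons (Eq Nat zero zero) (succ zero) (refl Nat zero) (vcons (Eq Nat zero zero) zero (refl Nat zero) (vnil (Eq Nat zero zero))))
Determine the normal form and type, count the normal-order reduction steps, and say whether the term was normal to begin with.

reduced normal form:
  vcons (Eq Nat zero zero) (succ (succ zero)) (refl Nat zero) (vcons (Eq Nat zero zero) (succ zero) (refl Nat zero) (vcons (Eq Nat zero zero) zero (refl Nat zero) (vnil (Eq Nat zero zero))))
inferred type:
  Vec (Eq Nat zero zero) (succ (succ (succ zero)))
reduction steps (normal order): 0
started in normal form: yes


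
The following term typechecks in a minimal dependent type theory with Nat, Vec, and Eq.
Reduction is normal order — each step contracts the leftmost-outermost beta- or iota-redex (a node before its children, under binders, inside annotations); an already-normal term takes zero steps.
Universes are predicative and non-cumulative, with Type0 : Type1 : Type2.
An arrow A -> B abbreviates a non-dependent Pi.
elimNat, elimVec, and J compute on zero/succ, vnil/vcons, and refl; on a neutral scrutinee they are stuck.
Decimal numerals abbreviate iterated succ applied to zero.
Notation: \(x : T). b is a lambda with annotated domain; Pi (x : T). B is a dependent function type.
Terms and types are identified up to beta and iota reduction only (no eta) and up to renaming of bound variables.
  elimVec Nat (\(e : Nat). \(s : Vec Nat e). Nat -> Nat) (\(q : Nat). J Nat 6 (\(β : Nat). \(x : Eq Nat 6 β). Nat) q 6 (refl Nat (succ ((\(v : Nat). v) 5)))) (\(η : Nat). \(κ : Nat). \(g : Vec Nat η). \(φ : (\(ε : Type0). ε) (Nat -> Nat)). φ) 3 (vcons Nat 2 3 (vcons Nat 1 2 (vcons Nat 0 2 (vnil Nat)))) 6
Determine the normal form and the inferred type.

normal form:
  6
the term's type:
  Nat
observation: the leftmost-outermost redex is an elimVec iota-redex, and normalization takes 18 steps.


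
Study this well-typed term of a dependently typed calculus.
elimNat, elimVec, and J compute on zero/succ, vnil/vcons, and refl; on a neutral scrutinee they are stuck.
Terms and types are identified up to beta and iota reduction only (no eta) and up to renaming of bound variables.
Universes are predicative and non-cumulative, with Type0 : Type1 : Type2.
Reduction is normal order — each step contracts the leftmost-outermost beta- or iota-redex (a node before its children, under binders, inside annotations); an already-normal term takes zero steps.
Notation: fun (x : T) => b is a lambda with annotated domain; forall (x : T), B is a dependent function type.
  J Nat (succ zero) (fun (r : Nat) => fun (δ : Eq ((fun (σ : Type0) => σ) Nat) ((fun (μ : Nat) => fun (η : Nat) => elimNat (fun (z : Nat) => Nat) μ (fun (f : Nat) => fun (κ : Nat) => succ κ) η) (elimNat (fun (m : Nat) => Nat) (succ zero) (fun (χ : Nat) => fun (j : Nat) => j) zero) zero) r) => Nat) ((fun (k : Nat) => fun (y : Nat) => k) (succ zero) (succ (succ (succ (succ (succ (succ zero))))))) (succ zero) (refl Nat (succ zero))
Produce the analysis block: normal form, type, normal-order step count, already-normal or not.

reduced normal form:
  succ zero
type:
  Nat
steps to reach normal form (normal order): 3
already normal: no
first contracted redex: a J iota-redex


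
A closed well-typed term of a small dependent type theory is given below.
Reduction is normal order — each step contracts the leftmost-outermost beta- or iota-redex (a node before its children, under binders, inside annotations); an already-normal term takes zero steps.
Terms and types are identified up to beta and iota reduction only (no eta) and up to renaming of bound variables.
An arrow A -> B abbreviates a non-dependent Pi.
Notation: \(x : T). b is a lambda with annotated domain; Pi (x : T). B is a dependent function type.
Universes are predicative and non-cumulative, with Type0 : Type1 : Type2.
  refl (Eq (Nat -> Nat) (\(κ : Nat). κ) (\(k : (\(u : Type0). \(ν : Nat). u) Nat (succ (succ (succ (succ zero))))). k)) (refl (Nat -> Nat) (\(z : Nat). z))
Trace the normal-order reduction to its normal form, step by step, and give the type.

normal-order reduction sequence:
  refl (Eq (Nat -> Nat) (\(κ : Nat). κ) (\(k : (\(u : Type0). \(ν : Nat). u) Nat (succ (succ (succ (succ zero))))). k)) (refl (Nat -> Nat) (\(z : Nat). z))
  ~> refl (Eq (Nat -> Nat) (\(κ : Nat). κ) (\(k : (\(u : Nat). Nat) (succ (succ (succ (succ zero))))). k)) (refl (Nat -> Nat) (\(ν : Nat). ν))
  ~> refl (Eq (Nat -> Nat) (\(κ : Nat). κ) (\(k : Nat). k)) (refl (Nat -> Nat) (\(u : Nat). u))
type:
  Eq (Eq (Nat -> Nat) (\(κ : Nat). κ) (\(k : Nat). k)) (refl (Nat -> Nat) (\(u : Nat). u)) (refl (Nat -> Nat) (\(ν : Nat). ν))


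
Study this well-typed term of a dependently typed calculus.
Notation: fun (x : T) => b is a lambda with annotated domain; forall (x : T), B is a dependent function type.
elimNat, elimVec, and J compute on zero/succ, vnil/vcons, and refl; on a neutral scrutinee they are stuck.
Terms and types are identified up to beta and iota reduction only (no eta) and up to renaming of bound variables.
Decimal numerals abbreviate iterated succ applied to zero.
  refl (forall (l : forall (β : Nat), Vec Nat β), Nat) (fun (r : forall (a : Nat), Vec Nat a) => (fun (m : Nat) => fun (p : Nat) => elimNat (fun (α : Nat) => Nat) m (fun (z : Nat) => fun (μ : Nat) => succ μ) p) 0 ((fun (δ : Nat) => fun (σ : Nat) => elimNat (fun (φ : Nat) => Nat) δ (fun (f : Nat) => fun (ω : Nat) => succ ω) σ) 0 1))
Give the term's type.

inferred type:
  Eq (forall (l : forall (β : Nat), Vec Nat β), Nat) (fun (r : forall (a : Nat), Vec Nat a) => 1) (fun (m : forall (p : Nat), Vec Nat p) => 1)


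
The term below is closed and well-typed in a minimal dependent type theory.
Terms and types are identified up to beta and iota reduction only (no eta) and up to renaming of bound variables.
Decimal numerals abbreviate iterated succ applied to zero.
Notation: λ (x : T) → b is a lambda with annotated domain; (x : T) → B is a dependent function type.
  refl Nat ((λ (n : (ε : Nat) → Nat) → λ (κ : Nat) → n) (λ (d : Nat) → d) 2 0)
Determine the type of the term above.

the term's type:
  Eq Nat 0 0


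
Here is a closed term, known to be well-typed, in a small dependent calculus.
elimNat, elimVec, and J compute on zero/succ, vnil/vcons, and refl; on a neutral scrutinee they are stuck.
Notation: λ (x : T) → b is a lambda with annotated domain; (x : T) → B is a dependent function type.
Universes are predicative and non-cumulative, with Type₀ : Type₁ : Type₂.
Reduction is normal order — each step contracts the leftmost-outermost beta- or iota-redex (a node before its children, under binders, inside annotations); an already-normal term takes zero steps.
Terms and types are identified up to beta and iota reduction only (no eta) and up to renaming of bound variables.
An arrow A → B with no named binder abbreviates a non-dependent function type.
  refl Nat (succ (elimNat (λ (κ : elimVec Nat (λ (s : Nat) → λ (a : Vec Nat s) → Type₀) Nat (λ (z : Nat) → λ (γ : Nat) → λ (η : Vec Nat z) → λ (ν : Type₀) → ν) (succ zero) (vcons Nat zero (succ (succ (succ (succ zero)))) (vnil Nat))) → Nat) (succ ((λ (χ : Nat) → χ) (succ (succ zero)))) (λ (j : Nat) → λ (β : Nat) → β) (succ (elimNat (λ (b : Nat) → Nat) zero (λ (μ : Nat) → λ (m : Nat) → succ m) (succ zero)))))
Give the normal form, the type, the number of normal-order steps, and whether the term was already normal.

normal form:
  refl Nat (succ (succ (succ (succ zero))))
the term's type:
  Eq Nat (succ (succ (succ (succ zero)))) (succ (succ (succ (succ zero))))
steps to reach normal form (normal order): 18
started in normal form: no
first redex: an elimNat iota-redex


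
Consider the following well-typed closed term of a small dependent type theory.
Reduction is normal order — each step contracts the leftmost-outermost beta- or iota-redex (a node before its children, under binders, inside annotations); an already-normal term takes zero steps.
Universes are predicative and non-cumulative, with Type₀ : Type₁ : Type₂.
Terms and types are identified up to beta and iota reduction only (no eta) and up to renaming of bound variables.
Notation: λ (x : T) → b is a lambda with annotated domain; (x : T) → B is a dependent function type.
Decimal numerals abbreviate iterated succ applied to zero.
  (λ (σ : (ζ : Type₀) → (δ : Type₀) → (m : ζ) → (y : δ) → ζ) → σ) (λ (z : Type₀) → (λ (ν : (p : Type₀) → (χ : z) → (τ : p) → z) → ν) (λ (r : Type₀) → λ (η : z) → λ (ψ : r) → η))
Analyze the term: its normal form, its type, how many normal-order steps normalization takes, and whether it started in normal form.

reduced normal form:
  λ (σ : Type₀) → λ (ζ : Type₀) → λ (δ : σ) → λ (m : ζ) → δ
inferred type:
  (σ : Type₀) → (ζ : Type₀) → (δ : σ) → (m : ζ) → σ
normal-order step count: 2
already normal: no
first contracted redex: a beta-redex


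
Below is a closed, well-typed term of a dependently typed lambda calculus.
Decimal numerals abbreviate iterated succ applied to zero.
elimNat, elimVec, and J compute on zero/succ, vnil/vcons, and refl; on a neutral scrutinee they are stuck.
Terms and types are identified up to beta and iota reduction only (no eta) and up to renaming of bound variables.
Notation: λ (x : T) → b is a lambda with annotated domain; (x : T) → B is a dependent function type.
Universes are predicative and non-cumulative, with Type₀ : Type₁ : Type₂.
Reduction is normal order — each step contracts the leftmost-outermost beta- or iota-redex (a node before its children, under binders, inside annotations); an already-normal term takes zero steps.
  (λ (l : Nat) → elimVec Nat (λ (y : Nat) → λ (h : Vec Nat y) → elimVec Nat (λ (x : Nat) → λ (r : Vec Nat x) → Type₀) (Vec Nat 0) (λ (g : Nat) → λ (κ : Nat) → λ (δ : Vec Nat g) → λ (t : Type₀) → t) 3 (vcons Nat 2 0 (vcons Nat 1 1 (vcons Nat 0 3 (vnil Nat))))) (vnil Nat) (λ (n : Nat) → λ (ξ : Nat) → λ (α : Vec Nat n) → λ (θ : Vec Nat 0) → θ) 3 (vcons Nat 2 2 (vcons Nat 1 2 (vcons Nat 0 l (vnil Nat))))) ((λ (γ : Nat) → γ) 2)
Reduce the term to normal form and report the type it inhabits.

resulting normal form:
  vnil Nat
type:
  Vec Nat 0
observation: 17 normal-order steps separate the term from its normal form.


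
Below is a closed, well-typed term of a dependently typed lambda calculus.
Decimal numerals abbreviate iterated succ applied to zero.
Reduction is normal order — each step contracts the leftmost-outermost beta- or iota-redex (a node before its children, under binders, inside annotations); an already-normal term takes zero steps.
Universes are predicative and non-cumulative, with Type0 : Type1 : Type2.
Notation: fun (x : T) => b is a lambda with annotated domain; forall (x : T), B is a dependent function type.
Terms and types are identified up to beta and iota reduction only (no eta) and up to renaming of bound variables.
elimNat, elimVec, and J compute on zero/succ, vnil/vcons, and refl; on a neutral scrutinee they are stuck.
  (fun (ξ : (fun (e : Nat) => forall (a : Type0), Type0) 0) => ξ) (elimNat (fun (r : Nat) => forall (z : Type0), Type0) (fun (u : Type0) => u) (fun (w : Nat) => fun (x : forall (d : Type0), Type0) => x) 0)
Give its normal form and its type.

resulting normal form:
  fun (ξ : Type0) => ξ
inferred type:
  forall (ξ : Type0), Type0
observation: 2 normal-order steps normalize the term, beginning with a beta-redex.


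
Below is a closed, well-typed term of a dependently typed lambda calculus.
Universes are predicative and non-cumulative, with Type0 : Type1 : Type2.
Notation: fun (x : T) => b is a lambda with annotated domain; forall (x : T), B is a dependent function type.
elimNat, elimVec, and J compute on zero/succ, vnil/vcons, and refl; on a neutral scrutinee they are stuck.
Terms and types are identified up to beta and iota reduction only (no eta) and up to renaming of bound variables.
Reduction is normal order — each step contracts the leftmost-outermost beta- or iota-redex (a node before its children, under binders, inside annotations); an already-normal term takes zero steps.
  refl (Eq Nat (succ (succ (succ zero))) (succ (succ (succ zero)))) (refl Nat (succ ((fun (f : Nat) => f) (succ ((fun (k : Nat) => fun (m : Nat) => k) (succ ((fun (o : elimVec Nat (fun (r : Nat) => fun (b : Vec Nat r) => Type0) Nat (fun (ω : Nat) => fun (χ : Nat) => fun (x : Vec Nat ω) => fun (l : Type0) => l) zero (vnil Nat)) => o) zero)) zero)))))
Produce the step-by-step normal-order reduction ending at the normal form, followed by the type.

normal-order reduction:
  refl (Eq Nat (succ (succ (succ zero))) (succ (succ (succ zero)))) (refl Nat (succ ((fun (f : Nat) => f) (succ ((fun (k : Nat) => fun (m : Nat) => k) (succ ((fun (o : elimVec Nat (fun (r : Nat) => fun (b : Vec Nat r) => Type0) Nat (fun (ω : Nat) => fun (χ : Nat) => fun (x : Vec Nat ω) => fun (l : Type0) => l) zero (vnil Nat)) => o) zero)) zero)))))
  ~> refl (Eq Nat (succ (succ (succ zero))) (succ (succ (succ zero)))) (refl Nat (succ (succ ((fun (f : Nat) => fun (k : Nat) => f) (succ ((fun (m : elimVec Nat (fun (o : Nat) => fun (r : Vec Nat o) => Type0) Nat (fun (b : Nat) => fun (ω : Nat) => fun (χ : Vec Nat b) => fun (x : Type0) => x) zero (vnil Nat)) => m) zero)) zero))))
  ~> refl (Eq Nat (succ (succ (succ zero))) (succ (succ (succ zero)))) (refl Nat (succ (succ ((fun (f : Nat) => succ ((fun (k : elimVec Nat (fun (m : Nat) => fun (o : Vec Nat m) => Type0) Nat (fun (r : Nat) => fun (b : Nat) => fun (ω : Vec Nat r) => fun (χ : Type0) => χ) zero (vnil Nat)) => k) zero)) zero))))
  ~> refl (Eq Nat (succ (succ (succ zero))) (succ (succ (succ zero)))) (refl Nat (succ (succ (succ ((fun (f : elimVec Nat (fun (k : Nat) => fun (m : Vec Nat k) => Type0) Nat (fun (o : Nat) => fun (r : Nat) => fun (b : Vec Nat o) => fun (ω : Type0) => ω) zero (vnil Nat)) => f) zero)))))
  ~> refl (Eq Nat (succ (succ (succ zero))) (succ (succ (succ zero)))) (refl Nat (succ (succ (succ zero))))
the term's type:
  Eq (Eq Nat (succ (succ (succ zero))) (succ (succ (succ zero)))) (refl Nat (succ (succ (succ zero)))) (refl Nat (succ (succ (succ zero))))


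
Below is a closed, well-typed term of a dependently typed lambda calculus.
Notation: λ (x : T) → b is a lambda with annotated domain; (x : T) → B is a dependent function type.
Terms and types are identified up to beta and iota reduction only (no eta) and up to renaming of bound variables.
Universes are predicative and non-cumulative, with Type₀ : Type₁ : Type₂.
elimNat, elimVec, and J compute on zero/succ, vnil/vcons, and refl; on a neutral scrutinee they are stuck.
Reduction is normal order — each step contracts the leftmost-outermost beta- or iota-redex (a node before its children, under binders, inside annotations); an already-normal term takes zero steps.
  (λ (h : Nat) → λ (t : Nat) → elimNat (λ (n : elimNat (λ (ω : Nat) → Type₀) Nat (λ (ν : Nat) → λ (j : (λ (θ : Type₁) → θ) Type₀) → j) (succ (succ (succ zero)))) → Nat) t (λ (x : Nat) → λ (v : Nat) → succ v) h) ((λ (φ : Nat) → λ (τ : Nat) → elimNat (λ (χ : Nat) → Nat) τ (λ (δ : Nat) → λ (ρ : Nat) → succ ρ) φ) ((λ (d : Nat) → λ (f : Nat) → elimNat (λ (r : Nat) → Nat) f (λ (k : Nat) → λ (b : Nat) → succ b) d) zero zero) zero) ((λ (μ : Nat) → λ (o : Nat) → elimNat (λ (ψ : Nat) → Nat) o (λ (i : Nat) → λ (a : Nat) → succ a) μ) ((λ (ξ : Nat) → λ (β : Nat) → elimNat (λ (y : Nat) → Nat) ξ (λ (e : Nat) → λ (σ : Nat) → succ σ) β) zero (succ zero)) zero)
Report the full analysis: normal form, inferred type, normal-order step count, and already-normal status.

normal form:
  succ zero
inferred type:
  Nat
normal-order step count: 31
term was already normal: no
first redex: a beta-redex


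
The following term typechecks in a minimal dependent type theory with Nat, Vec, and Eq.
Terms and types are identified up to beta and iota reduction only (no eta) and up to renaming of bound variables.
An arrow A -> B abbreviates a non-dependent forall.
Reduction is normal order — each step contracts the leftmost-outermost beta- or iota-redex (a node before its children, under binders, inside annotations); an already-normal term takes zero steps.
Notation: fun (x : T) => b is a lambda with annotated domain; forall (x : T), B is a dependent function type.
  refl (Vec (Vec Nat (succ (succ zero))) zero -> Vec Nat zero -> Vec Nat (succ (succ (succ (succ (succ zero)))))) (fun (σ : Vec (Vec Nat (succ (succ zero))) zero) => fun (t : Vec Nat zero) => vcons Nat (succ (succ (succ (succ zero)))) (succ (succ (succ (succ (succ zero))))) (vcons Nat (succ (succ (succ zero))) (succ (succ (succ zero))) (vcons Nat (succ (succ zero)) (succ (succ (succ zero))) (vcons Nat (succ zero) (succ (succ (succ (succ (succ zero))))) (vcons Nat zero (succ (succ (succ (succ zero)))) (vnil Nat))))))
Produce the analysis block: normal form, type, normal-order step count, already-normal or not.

reduced normal form:
  refl (Vec (Vec Nat (succ (succ zero))) zero -> Vec Nat zero -> Vec Nat (succ (succ (succ (succ (succ zero)))))) (fun (σ : Vec (Vec Nat (succ (succ zero))) zero) => fun (t : Vec Nat zero) => vcons Nat (succ (succ (succ (succ zero)))) (succ (succ (succ (succ (succ zero))))) (vcons Nat (succ (succ (succ zero))) (succ (succ (succ zero))) (vcons Nat (succ (succ zero)) (succ (succ (succ zero))) (vcons Nat (succ zero) (succ (succ (succ (succ (succ zero))))) (vcons Nat zero (succ (succ (succ (succ zero)))) (vnil Nat))))))
inferred type:
  Eq (Vec (Vec Nat (succ (succ zero))) zero -> Vec Nat zero -> Vec Nat (succ (succ (succ (succ (succ zero)))))) (fun (σ : Vec (Vec Nat (succ (succ zero))) zero) => fun (t : Vec Nat zero) => vcons Nat (succ (succ (succ (succ zero)))) (succ (succ (succ (succ (succ zero))))) (vcons Nat (succ (succ (succ zero))) (succ (succ (succ zero))) (vcons Nat (succ (succ zero)) (succ (succ (succ zero))) (vcons Nat (succ zero) (succ (succ (succ (succ (succ zero))))) (vcons Nat zero (succ (succ (succ (succ zero)))) (vnil Nat)))))) (fun (l : Vec (Vec Nat (succ (succ zero))) zero) => fun (ω : Vec Nat zero) => vcons Nat (succ (succ (succ (succ zero)))) (succ (succ (succ (succ (succ zero))))) (vcons Nat (succ (succ (succ zero))) (succ (succ (succ zero))) (vcons Nat (succ (succ zero)) (succ (succ (succ zero))) (vcons Nat (succ zero) (succ (succ (succ (succ (succ zero))))) (vcons Nat zero (succ (succ (succ (succ zero)))) (vnil Nat))))))
reduction steps (normal order): 0
term was already normal: yes


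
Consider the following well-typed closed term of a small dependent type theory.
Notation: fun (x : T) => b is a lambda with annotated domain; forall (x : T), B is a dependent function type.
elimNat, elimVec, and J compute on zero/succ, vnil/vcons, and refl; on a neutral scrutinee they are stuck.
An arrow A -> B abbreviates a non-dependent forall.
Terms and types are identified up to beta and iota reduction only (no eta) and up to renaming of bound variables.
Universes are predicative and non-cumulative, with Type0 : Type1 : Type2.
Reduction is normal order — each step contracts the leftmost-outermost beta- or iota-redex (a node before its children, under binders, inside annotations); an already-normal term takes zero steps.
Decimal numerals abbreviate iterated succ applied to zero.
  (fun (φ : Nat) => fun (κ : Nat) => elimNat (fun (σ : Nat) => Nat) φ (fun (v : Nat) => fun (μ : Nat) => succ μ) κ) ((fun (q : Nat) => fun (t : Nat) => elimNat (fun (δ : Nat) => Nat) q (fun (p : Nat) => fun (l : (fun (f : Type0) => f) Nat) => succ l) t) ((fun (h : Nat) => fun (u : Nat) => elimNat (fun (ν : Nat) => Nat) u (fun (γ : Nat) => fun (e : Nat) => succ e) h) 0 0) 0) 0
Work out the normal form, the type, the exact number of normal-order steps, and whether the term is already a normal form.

resulting normal form:
  0
inferred type:
  Nat
steps to reach normal form (normal order): 9
already normal: no
first redex: a beta-redex


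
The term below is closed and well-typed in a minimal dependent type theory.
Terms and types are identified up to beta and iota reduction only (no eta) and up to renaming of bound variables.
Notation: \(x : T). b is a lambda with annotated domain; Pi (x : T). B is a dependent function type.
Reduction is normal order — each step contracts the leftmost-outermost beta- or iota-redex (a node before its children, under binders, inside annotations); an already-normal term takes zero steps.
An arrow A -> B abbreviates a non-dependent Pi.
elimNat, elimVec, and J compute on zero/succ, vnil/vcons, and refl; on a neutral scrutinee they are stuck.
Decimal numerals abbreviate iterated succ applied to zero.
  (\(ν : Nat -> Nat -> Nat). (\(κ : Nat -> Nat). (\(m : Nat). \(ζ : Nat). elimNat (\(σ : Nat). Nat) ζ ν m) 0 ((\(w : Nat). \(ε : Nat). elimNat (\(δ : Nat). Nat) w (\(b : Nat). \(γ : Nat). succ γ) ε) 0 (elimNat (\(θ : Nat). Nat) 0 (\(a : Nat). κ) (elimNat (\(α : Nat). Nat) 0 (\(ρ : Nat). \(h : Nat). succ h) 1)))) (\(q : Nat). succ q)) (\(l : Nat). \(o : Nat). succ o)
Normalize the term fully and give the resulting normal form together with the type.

normal form:
  1
type:
  Nat


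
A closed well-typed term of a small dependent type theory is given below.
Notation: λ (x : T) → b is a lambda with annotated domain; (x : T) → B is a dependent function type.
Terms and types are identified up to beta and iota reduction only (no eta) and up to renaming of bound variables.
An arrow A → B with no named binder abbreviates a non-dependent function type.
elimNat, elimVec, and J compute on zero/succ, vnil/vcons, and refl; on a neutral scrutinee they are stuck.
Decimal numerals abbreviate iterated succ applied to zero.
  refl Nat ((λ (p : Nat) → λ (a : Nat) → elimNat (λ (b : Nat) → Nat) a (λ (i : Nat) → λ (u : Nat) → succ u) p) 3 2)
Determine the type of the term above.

type:
  Eq Nat 5 5


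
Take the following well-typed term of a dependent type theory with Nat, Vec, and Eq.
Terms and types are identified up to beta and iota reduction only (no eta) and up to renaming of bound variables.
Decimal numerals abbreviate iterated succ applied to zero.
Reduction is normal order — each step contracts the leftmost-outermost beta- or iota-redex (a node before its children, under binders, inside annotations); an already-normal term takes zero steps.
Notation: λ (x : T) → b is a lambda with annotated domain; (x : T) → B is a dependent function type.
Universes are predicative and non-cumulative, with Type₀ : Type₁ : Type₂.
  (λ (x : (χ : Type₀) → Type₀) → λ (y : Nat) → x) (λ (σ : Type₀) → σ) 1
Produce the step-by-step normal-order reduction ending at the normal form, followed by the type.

normal-order reduction sequence:
  (λ (x : (χ : Type₀) → Type₀) → λ (y : Nat) → x) (λ (σ : Type₀) → σ) 1
  ~> (λ (x : Nat) → λ (χ : Type₀) → χ) 1
  ~> λ (x : Type₀) → x
the term's type:
  (x : Type₀) → Type₀


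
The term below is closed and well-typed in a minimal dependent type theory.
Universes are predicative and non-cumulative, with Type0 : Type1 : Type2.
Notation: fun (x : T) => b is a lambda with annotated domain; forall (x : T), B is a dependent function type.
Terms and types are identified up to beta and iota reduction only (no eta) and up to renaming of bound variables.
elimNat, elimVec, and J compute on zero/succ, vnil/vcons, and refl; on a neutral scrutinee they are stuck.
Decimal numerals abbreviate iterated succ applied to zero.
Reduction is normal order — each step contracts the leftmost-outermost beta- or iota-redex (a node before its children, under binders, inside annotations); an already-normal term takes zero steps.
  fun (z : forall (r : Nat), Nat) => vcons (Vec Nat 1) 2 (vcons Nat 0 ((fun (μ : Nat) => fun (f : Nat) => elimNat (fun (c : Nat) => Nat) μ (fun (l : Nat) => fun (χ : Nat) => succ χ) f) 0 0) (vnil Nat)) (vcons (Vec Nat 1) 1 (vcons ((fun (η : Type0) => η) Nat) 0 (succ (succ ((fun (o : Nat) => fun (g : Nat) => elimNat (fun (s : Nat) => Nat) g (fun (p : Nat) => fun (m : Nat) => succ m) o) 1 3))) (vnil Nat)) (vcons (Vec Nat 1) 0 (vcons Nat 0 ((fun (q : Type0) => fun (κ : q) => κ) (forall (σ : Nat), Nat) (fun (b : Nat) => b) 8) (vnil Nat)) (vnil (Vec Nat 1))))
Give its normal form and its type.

resulting normal form:
  fun (z : forall (r : Nat), Nat) => vcons (Vec Nat 1) 2 (vcons Nat 0 0 (vnil Nat)) (vcons (Vec Nat 1) 1 (vcons Nat 0 6 (vnil Nat)) (vcons (Vec Nat 1) 0 (vcons Nat 0 8 (vnil Nat)) (vnil (Vec Nat 1))))
inferred type:
  forall (z : forall (r : Nat), Nat), Vec (Vec Nat 1) 3
observation: 13 normal-order steps separate the term from its normal form.


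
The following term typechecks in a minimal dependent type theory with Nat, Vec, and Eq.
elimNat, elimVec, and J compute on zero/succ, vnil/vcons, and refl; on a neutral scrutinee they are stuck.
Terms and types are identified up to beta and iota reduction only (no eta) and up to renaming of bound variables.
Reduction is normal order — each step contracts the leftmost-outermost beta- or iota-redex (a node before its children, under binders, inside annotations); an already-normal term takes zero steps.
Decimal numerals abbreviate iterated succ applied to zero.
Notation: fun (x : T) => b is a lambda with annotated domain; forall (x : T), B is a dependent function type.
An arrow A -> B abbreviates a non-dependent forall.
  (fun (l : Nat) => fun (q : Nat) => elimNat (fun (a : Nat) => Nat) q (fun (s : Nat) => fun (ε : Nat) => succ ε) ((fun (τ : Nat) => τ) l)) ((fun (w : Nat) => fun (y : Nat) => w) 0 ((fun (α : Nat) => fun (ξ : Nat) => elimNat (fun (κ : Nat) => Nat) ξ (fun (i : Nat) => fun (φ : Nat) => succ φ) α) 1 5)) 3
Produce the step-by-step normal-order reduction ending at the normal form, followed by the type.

normal-order reduction sequence:
  (fun (l : Nat) => fun (q : Nat) => elimNat (fun (a : Nat) => Nat) q (fun (s : Nat) => fun (ε : Nat) => succ ε) ((fun (τ : Nat) => τ) l)) ((fun (w : Nat) => fun (y : Nat) => w) 0 ((fun (α : Nat) => fun (ξ : Nat) => elimNat (fun (κ : Nat) => Nat) ξ (fun (i : Nat) => fun (φ : Nat) => succ φ) α) 1 5)) 3
  ~> (fun (l : Nat) => elimNat (fun (q : Nat) => Nat) l (fun (a : Nat) => fun (s : Nat) => succ s) ((fun (ε : Nat) => ε) ((fun (τ : Nat) => fun (w : Nat) => τ) 0 ((fun (y : Nat) => fun (α : Nat) => elimNat (fun (ξ : Nat) => Nat) α (fun (κ : Nat) => fun (i : Nat) => succ i) y) 1 5)))) 3
  ~> elimNat (fun (l : Nat) => Nat) 3 (fun (q : Nat) => fun (a : Nat) => succ a) ((fun (s : Nat) => s) ((fun (ε : Nat) => fun (τ : Nat) => ε) 0 ((fun (w : Nat) => fun (y : Nat) => elimNat (fun (α : Nat) => Nat) y (fun (ξ : Nat) => fun (κ : Nat) => succ κ) w) 1 5)))
  ~> elimNat (fun (l : Nat) => Nat) 3 (fun (q : Nat) => fun (a : Nat) => succ a) ((fun (s : Nat) => fun (ε : Nat) => s) 0 ((fun (τ : Nat) => fun (w : Nat) => elimNat (fun (y : Nat) => Nat) w (fun (α : Nat) => fun (ξ : Nat) => succ ξ) τ) 1 5))
  ~> elimNat (fun (l : Nat) => Nat) 3 (fun (q : Nat) => fun (a : Nat) => succ a) ((fun (s : Nat) => 0) ((fun (ε : Nat) => fun (τ : Nat) => elimNat (fun (w : Nat) => Nat) τ (fun (y : Nat) => fun (α : Nat) => succ α) ε) 1 5))
  ~> elimNat (fun (l : Nat) => Nat) 3 (fun (q : Nat) => fun (a : Nat) => succ a) 0
  ~> 3
inferred type:
  Nat


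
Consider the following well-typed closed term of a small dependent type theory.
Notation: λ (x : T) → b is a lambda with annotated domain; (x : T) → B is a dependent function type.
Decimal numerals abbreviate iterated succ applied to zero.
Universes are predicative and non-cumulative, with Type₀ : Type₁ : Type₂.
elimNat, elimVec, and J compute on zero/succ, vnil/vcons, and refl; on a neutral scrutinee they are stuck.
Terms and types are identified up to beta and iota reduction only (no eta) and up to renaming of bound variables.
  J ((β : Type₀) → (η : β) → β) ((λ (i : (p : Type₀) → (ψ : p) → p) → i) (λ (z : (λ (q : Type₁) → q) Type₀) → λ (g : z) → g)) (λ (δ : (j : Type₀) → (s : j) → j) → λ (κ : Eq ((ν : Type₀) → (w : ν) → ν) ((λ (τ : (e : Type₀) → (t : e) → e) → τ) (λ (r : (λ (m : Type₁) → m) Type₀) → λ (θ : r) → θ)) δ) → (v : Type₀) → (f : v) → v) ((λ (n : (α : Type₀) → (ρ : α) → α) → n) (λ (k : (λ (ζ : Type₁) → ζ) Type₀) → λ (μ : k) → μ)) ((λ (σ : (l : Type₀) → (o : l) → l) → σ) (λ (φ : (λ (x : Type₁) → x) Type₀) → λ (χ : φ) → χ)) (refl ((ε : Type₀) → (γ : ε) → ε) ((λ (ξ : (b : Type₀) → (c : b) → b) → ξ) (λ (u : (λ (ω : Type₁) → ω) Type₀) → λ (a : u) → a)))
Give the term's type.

inferred type:
  (β : Type₀) → (η : β) → β


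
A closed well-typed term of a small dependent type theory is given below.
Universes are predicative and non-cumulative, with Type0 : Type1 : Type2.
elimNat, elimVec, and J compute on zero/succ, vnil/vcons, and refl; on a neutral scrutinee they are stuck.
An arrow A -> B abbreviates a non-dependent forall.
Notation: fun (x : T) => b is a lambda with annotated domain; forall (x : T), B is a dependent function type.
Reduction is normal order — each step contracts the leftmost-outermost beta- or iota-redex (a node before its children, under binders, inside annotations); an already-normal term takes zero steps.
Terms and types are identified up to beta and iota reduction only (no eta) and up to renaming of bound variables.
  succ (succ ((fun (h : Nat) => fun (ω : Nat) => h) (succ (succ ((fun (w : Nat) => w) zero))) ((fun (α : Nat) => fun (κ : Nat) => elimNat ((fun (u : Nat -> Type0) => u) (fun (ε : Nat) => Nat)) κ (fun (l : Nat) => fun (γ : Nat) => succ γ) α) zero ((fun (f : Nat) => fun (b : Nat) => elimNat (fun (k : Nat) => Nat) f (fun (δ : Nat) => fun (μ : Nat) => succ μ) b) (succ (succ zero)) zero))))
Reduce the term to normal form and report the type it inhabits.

normal form:
  succ (succ (succ (succ zero)))
the term's type:
  Nat
observation: the first redex contracted is a beta-redex; the normal form is reached in 3 normal-order steps.


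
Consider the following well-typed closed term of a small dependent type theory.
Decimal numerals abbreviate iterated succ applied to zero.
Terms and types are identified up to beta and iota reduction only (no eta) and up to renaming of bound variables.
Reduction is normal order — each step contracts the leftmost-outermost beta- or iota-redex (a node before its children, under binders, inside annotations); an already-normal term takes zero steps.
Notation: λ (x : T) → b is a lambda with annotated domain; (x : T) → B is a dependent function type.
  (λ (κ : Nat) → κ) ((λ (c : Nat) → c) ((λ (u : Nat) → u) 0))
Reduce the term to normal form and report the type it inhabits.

reduced normal form:
  0
the term's type:
  Nat
observation: the term reaches its normal form after 3 normal-order steps.


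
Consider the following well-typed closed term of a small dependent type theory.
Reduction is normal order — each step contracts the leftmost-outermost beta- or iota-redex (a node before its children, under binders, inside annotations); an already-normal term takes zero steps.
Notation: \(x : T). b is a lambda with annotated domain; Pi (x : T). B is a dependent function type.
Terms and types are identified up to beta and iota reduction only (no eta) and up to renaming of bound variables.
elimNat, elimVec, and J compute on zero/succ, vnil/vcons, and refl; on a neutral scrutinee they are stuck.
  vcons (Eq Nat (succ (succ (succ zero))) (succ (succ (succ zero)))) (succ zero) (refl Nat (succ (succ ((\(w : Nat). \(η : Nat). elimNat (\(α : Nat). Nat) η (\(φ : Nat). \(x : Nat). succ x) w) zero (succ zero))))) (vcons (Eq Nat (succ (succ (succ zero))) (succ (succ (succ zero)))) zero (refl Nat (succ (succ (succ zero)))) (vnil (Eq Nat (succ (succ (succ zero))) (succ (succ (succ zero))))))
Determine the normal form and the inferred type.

reduced normal form:
  vcons (Eq Nat (succ (succ (succ zero))) (succ (succ (succ zero)))) (succ zero) (refl Nat (succ (succ (succ zero)))) (vcons (Eq Nat (succ (succ (succ zero))) (succ (succ (succ zero)))) zero (refl Nat (succ (succ (succ zero)))) (vnil (Eq Nat (succ (succ (succ zero))) (succ (succ (succ zero))))))
the term's type:
  Vec (Eq Nat (succ (succ (succ zero))) (succ (succ (succ zero)))) (succ (succ zero))
observation: 3 normal-order steps separate the term from its normal form.


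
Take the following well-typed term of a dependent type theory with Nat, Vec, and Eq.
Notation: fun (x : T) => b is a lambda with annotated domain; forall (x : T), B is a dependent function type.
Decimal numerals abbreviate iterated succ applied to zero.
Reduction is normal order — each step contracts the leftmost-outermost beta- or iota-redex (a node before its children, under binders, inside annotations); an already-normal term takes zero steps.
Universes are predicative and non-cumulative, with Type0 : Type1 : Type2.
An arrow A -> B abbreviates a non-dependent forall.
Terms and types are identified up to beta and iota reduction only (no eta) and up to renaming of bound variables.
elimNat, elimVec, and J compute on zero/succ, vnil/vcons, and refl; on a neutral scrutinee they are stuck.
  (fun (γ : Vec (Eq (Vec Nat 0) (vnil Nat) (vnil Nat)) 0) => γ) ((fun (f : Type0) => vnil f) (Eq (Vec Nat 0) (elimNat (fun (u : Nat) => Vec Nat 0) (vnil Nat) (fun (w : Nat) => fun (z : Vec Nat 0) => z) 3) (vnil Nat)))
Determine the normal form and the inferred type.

resulting normal form:
  vnil (Eq (Vec Nat 0) (vnil Nat) (vnil Nat))
inferred type:
  Vec (Eq (Vec Nat 0) (vnil Nat) (vnil Nat)) 0
observation: 12 normal-order steps separate the term from its normal form.


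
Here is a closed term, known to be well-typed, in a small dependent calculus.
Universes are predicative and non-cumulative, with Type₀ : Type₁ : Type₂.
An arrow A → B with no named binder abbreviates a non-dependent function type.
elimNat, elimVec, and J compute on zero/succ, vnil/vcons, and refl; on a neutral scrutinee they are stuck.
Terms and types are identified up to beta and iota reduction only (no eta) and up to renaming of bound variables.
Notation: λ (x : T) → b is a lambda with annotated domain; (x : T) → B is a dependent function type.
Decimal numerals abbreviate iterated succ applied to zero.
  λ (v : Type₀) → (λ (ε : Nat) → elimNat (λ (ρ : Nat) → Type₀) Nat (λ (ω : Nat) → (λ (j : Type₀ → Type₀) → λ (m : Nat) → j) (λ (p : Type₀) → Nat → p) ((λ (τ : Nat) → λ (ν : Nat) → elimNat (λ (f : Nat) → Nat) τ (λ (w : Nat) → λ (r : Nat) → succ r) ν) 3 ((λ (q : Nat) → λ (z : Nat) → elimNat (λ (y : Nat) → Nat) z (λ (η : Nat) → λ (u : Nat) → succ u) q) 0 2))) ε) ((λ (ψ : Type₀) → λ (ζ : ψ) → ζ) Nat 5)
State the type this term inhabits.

inferred type:
  Type₀ → Type₀
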